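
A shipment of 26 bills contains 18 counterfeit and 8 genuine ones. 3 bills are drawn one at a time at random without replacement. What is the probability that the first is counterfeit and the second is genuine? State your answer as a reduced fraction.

72/325

Multiply the conditional probabilities at each draw: 18/26 · 8/25 = 144/650 = 72/325.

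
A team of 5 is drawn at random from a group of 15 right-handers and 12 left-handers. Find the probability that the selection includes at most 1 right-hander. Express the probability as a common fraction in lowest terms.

Total selections: C(27,5) = 80730.
Favorable selections (at most 1 right-hander): C(15,0)·C(12,5) + C(15,1)·C(12,4) = 792 + 7425 = 8217.
Probability = 8217/80730 = 913/8970.

913/8970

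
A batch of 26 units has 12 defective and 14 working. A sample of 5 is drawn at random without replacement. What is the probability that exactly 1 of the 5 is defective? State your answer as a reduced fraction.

21/115

The sample space is all 5-subsets of the 26: C(26,5) = 65780.
Selections with exactly 1 defective: choose 1 of the 12 defective and 4 of the 14 working, C(12,1)·C(14,4) = 12·1001 = 12012.
Probability = 12012/65780 = 21/115.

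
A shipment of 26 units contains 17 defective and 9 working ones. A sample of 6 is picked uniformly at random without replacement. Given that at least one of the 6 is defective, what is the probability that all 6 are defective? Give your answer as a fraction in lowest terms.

Work in counts. Selections with at least one defective: C(26,6) − C(9,6) = 230230 − 84 = 230146.
Of those, selections where all 6 are defective: C(17,6) = 12376.
Conditional probability = 12376/230146 = 52/967.

52/967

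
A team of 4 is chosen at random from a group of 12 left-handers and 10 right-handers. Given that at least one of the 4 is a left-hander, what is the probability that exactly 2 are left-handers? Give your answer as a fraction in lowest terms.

Work in counts. Selections with at least one left-hander: C(22,4) − C(10,4) = 7315 − 210 = 7105.
Of those, selections where exactly 2 are left-handers: C(12,2)·C(10,2) = 66·45 = 2970.
Conditional probability = 2970/7105 = 594/1421.

594/1421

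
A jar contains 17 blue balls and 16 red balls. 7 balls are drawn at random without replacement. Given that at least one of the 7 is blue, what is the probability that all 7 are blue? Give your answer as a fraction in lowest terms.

Work in counts. Selections with at least one blue: C(33,7) − C(16,7) = 4272048 − 11440 = 4260608.
Of those, selections where all 7 are blue: C(17,7) = 19448.
Conditional probability = 19448/4260608 = 13/2848.

13/2848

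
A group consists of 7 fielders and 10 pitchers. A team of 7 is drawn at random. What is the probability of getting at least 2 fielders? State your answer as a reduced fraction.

8929/9724

There are C(17,7) = 19448 ways to choose the 7.
Count the complement (fewer than 2 fielders): C(7,0)·C(10,7) + C(7,1)·C(10,6) = 120 + 1470 = 1590.
Probability = 1 − 1590/19448 = 17858/19448 = 8929/9724.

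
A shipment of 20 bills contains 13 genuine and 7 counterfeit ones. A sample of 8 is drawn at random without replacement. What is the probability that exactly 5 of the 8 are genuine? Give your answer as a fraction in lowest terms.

There are C(20,8) = 125970 ways to choose 8 from 20.
Selections with exactly 5 genuine: choose 5 of the 13 genuine and 3 of the 7 counterfeit, C(13,5)·C(7,3) = 1287·35 = 45045.
Probability = 45045/125970 = 231/646.

231/646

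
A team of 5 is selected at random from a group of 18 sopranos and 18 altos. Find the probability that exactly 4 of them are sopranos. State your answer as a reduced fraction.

Total number of selections: C(36,5) = 376992.
Selections with exactly 4 sopranos: choose 4 of the 18 sopranos and 1 of the 18 altos, C(18,4)·C(18,1) = 3060·18 = 55080.
Probability = 55080/376992 = 45/308.

45/308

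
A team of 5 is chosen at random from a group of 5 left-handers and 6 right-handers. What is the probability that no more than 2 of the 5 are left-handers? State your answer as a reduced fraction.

281/462

There are C(11,5) = 462 ways to choose the 5.
Favorable selections (no more than 2 left-handers): C(5,0)·C(6,5) + C(5,1)·C(6,4) + C(5,2)·C(6,3) = 6 + 75 + 200 = 281.
Probability = 281/462.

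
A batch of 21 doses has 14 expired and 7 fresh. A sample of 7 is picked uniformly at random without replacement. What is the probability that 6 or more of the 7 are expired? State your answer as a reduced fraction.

There are C(21,7) = 116280 ways to choose the 7.
Favorable selections (6 or more expired): C(14,6)·C(7,1) + C(14,7)·C(7,0) = 21021 + 3432 = 24453.
Probability = 24453/116280 = 143/680.

143/680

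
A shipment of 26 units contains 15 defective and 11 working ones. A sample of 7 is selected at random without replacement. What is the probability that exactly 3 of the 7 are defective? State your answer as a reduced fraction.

Total number of selections: C(26,7) = 657800.
Selections with exactly 3 defective: choose 3 of the 15 defective and 4 of the 11 working, C(15,3)·C(11,4) = 455·330 = 150150.
Probability = 150150/657800 = 21/92.

21/92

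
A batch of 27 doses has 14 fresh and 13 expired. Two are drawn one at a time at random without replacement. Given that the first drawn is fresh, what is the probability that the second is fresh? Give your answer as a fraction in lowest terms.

1/2

After removing one fresh, 26 remain: 13 fresh and 13 expired.
So the probability the next is fresh is 13/26 = 1/2.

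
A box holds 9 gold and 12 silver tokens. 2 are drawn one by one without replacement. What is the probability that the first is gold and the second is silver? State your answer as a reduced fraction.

9/35

Multiply the conditional probabilities at each draw: 9/21 · 12/20 = 108/420 = 9/35.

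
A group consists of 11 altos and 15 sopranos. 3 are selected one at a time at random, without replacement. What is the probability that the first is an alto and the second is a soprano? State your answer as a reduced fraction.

33/130

Multiply the conditional probabilities at each draw: 11/26 · 15/25 = 165/650 = 33/130.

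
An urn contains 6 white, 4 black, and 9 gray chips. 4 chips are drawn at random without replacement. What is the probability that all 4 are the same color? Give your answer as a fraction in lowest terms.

There are C(19,4) = 3876 ways to draw 4 chips.
All same color: C(6,4) + C(4,4) + C(9,4) = 15 + 1 + 126 = 142.
Probability = 142/3876 = 71/1938.

71/1938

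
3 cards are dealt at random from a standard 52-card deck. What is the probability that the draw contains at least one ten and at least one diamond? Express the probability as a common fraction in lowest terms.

There are C(52,3) = 22100 possible draws.
By inclusion-exclusion on the complements, draws missing all tens or all diamonds: C(48,3) + C(39,3) − C(36,3) = 17296 + 9139 − 7140 = 19295.
So draws with at least one of each: 22100 − 19295 = 2805, probability 2805/22100 = 33/260.

33/260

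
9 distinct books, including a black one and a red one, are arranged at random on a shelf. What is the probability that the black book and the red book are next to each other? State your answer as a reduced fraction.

There are 9! = 362880 arrangements.
Treat the black book and the red book as a block: 8! arrangements of the blocks × 2 orders within the block = 2·40320 = 80640.
Probability = 80640/362880 = 2/9.

2/9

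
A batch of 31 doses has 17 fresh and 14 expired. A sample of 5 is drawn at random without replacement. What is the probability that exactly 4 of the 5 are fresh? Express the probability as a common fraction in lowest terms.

4760/24273

The sample space is all 5-subsets of the 31: C(31,5) = 169911.
Selections with exactly 4 fresh: choose 4 of the 17 fresh and 1 of the 14 expired, C(17,4)·C(14,1) = 2380·14 = 33320.
Probability = 33320/169911 = 4760/24273.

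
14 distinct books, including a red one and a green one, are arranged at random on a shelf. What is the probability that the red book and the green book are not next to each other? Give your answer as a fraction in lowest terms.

There are 14! = 87178291200 arrangements.
Arrangements with the red book and the green book adjacent: 2·13! = 12454041600.
So not adjacent: 87178291200 − 12454041600 = 74724249600, probability 74724249600/87178291200 = 6/7.

6/7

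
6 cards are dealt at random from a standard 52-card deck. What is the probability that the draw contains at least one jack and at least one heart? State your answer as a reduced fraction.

6772177/20358520

There are C(52,6) = 20358520 possible draws.
By inclusion-exclusion on the complements, draws missing all jacks or all hearts: C(48,6) + C(39,6) − C(36,6) = 12271512 + 3262623 − 1947792 = 13586343.
So draws with at least one of each: 20358520 − 13586343 = 6772177, probability 6772177/20358520.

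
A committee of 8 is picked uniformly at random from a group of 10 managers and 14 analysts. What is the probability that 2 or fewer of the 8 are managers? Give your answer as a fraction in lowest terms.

1742/7429

Total selections: C(24,8) = 735471.
Favorable selections (2 or fewer managers): C(10,0)·C(14,8) + C(10,1)·C(14,7) + C(10,2)·C(14,6) = 3003 + 34320 + 135135 = 172458.
Probability = 172458/735471 = 1742/7429.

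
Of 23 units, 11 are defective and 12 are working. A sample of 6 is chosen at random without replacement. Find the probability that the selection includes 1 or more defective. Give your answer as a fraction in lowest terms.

There are C(23,6) = 100947 ways to choose the 6.
The complement is all 6 are working: C(12,6) = 924.
Probability = 1 − 924/100947 = 100023/100947 = 433/437.

433/437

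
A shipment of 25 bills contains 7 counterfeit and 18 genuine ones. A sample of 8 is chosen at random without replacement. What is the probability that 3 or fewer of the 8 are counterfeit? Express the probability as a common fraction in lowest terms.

Total selections: C(25,8) = 1081575.
Favorable selections (3 or fewer counterfeit): C(7,0)·C(18,8) + C(7,1)·C(18,7) + C(7,2)·C(18,6) + C(7,3)·C(18,5) = 43758 + 222768 + 389844 + 299880 = 956250.
Probability = 956250/1081575 = 4250/4807.

4250/4807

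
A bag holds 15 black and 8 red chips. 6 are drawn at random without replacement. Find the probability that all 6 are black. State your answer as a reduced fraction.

There are C(23,6) = 100947 possible selections.
Selections with all black: C(15,6) = 5005.
Probability = 5005/100947 = 65/1311.

65/1311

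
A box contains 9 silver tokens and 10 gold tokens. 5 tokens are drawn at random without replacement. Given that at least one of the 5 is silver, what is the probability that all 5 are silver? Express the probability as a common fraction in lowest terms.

Work in counts. Selections with at least one silver: C(19,5) − C(10,5) = 11628 − 252 = 11376.
Of those, selections where all 5 are silver: C(9,5) = 126.
Conditional probability = 126/11376 = 7/632.

7/632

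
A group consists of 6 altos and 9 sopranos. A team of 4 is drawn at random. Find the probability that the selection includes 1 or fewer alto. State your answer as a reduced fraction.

There are C(15,4) = 1365 ways to choose the 4.
Favorable selections (1 or fewer alto): C(6,0)·C(9,4) + C(6,1)·C(9,3) = 126 + 504 = 630.
Probability = 630/1365 = 6/13.

6/13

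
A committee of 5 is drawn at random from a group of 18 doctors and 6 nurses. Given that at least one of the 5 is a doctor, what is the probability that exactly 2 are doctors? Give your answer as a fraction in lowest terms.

170/2361

Work in counts. Selections with at least one doctor: C(24,5) − C(6,5) = 42504 − 6 = 42498.
Of those, selections where exactly 2 are doctors: C(18,2)·C(6,3) = 153·20 = 3060.
Conditional probability = 3060/42498 = 170/2361.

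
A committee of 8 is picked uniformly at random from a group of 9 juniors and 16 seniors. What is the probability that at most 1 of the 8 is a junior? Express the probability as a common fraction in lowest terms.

234/2185

There are C(25,8) = 1081575 ways to choose the 8.
Favorable selections (at most 1 junior): C(9,0)·C(16,8) + C(9,1)·C(16,7) = 12870 + 102960 = 115830.
Probability = 115830/1081575 = 234/2185.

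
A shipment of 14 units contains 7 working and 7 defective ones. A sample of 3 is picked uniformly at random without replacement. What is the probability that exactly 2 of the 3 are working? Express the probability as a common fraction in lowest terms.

There are C(14,3) = 364 ways to choose 3 from 14.
Selections with exactly 2 working: choose 2 of the 7 working and 1 of the 7 defective, C(7,2)·C(7,1) = 21·7 = 147.
Probability = 147/364 = 21/52.

21/52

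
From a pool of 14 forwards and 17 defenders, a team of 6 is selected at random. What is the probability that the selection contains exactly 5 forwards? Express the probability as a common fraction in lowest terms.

374/8091

Total number of selections: C(31,6) = 736281.
Selections with exactly 5 forwards: choose 5 of the 14 forwards and 1 of the 17 defenders, C(14,5)·C(17,1) = 2002·17 = 34034.
Probability = 34034/736281 = 374/8091.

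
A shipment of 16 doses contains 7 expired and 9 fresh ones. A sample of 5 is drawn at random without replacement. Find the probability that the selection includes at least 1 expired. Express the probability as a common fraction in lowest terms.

Total selections: C(16,5) = 4368.
The complement is all 5 are fresh: C(9,5) = 126.
Probability = 1 − 126/4368 = 4242/4368 = 101/104.

101/104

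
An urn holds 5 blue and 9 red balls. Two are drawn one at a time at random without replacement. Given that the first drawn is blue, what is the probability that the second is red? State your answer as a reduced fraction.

After removing one blue, 13 remain: 4 blue and 9 red.
So the probability the next is red is 9/13.

9/13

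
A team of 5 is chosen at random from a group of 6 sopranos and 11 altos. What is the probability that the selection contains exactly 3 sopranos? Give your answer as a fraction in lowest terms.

There are C(17,5) = 6188 ways to choose 5 from 17.
Selections with exactly 3 sopranos: choose 3 of the 6 sopranos and 2 of the 11 altos, C(6,3)·C(11,2) = 20·55 = 1100.
Probability = 1100/6188 = 275/1547.

275/1547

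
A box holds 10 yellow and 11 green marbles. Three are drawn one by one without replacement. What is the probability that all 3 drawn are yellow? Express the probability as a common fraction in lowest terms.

Multiply the conditional probabilities at each draw: 10/21 · 9/20 · 8/19 = 720/7980 = 12/133.

12/133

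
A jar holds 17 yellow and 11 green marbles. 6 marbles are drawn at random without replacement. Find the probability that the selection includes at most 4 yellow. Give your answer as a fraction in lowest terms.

There are C(28,6) = 376740 ways to choose the 6.
Count the complement (more than 4 yellow): C(17,5)·C(11,1) + C(17,6)·C(11,0) = 68068 + 12376 = 80444.
Probability = 1 − 80444/376740 = 296296/376740 = 814/1035.

814/1035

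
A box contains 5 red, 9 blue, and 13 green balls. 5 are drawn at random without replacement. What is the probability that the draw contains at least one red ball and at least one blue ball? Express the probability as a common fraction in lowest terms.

There are C(27,5) = 80730 possible draws.
By inclusion-exclusion on the complements, draws missing all red or all blue: C(22,5) + C(18,5) − C(13,5) = 26334 + 8568 − 1287 = 33615.
So draws with at least one of each: 80730 − 33615 = 47115, probability 47115/80730 = 349/598.

349/598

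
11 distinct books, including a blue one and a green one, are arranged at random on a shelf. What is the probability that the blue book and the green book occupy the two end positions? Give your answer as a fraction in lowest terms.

1/55

There are 11! = 39916800 arrangements.
Place the blue book and the green book at the ends in 2 ways, arrange the remaining 9 in 9! = 362880 ways: 2·362880 = 725760.
Probability = 725760/39916800 = 1/55.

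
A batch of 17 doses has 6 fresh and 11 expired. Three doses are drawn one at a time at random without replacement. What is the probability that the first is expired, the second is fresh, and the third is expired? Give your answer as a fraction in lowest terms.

Multiply the conditional probabilities at each draw: 11/17 · 6/16 · 10/15 = 660/4080 = 11/68.

11/68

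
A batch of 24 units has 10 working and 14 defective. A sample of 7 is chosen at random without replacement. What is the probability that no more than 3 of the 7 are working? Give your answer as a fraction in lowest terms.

923/1311

Total selections: C(24,7) = 346104.
Favorable selections (no more than 3 working): C(10,0)·C(14,7) + C(10,1)·C(14,6) + C(10,2)·C(14,5) + C(10,3)·C(14,4) = 3432 + 30030 + 90090 + 120120 = 243672.
Probability = 243672/346104 = 923/1311.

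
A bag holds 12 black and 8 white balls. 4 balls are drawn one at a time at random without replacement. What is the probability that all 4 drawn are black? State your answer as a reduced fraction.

Multiply the conditional probabilities at each draw: 12/20 · 11/19 · 10/18 · 9/17 = 11880/116280 = 33/323.

33/323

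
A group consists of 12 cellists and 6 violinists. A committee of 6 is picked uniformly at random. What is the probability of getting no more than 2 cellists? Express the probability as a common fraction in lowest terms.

1063/18564

There are C(18,6) = 18564 ways to choose the 6.
Favorable selections (no more than 2 cellists): C(12,0)·C(6,6) + C(12,1)·C(6,5) + C(12,2)·C(6,4) = 1 + 72 + 990 = 1063.
Probability = 1063/18564.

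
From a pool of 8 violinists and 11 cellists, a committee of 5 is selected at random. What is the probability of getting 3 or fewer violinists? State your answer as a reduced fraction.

There are C(19,5) = 11628 ways to choose the 5.
Favorable selections (3 or fewer violinists): C(8,0)·C(11,5) + C(8,1)·C(11,4) + C(8,2)·C(11,3) + C(8,3)·C(11,2) = 462 + 2640 + 4620 + 3080 = 10802.
Probability = 10802/11628 = 5401/5814.

5401/5814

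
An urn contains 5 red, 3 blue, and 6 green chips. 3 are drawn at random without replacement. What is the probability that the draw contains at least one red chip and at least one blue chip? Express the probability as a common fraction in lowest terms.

135/364

There are C(14,3) = 364 possible draws.
By inclusion-exclusion on the complements, draws missing all red or all blue: C(9,3) + C(11,3) − C(6,3) = 84 + 165 − 20 = 229.
So draws with at least one of each: 364 − 229 = 135, probability 135/364.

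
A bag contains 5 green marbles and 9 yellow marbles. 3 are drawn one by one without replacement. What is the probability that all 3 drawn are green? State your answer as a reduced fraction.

5/182

Multiply the conditional probabilities at each draw: 5/14 · 4/13 · 3/12 = 60/2184 = 5/182.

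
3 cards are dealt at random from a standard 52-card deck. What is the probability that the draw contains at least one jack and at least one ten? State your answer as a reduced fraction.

188/5525

There are C(52,3) = 22100 possible draws.
By inclusion-exclusion on the complements, draws missing all jacks or all tens: C(48,3) + C(48,3) − C(44,3) = 17296 + 17296 − 13244 = 21348.
So draws with at least one of each: 22100 − 21348 = 752, probability 752/22100 = 188/5525.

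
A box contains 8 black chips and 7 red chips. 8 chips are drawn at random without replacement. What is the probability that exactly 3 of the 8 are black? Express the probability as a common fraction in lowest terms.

392/2145

Total number of selections: C(15,8) = 6435.
Selections with exactly 3 black: choose 3 of the 8 black and 5 of the 7 red, C(8,3)·C(7,5) = 56·21 = 1176.
Probability = 1176/6435 = 392/2145.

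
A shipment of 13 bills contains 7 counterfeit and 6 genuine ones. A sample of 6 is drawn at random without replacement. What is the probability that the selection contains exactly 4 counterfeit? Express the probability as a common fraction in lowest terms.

175/572

Total number of selections: C(13,6) = 1716.
Selections with exactly 4 counterfeit: choose 4 of the 7 counterfeit and 2 of the 6 genuine, C(7,4)·C(6,2) = 35·15 = 525.
Probability = 525/1716 = 175/572.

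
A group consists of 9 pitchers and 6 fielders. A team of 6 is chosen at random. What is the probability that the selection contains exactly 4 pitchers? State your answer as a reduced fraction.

54/143

There are C(15,6) = 5005 ways to choose 6 from 15.
Selections with exactly 4 pitchers: choose 4 of the 9 pitchers and 2 of the 6 fielders, C(9,4)·C(6,2) = 126·15 = 1890.
Probability = 1890/5005 = 54/143.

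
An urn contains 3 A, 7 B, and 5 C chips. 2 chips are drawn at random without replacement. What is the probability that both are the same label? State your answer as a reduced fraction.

34/105

There are C(15,2) = 105 ways to draw 2 chips.
All same label: C(3,2) + C(7,2) + C(5,2) = 3 + 21 + 10 = 34.
Probability = 34/105.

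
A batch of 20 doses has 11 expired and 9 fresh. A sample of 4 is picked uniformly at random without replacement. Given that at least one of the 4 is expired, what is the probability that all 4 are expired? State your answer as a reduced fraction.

10/143

Work in counts. Selections with at least one expired: C(20,4) − C(9,4) = 4845 − 126 = 4719.
Of those, selections where all 4 are expired: C(11,4) = 330.
Conditional probability = 330/4719 = 10/143.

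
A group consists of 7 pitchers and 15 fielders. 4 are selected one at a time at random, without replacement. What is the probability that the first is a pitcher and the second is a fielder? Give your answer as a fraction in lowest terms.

Multiply the conditional probabilities at each draw: 7/22 · 15/21 = 105/462 = 5/22.

5/22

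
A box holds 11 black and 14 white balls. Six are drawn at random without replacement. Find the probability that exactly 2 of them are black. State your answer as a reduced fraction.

143/460

The sample space is all 6-subsets of the 25: C(25,6) = 177100.
Selections with exactly 2 black: choose 2 of the 11 black and 4 of the 14 white, C(11,2)·C(14,4) = 55·1001 = 55055.
Probability = 55055/177100 = 143/460.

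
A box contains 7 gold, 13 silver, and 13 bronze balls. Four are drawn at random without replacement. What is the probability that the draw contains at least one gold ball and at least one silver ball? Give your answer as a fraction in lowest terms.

There are C(33,4) = 40920 possible draws.
By inclusion-exclusion on the complements, draws missing all gold or all silver: C(26,4) + C(20,4) − C(13,4) = 14950 + 4845 − 715 = 19080.
So draws with at least one of each: 40920 − 19080 = 21840, probability 21840/40920 = 182/341.

182/341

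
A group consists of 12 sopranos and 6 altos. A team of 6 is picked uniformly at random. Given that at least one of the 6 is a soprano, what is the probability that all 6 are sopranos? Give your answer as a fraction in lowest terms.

Work in counts. Selections with at least one soprano: C(18,6) − C(6,6) = 18564 − 1 = 18563.
Of those, selections where all 6 are sopranos: C(12,6) = 924.
Conditional probability = 924/18563.

924/18563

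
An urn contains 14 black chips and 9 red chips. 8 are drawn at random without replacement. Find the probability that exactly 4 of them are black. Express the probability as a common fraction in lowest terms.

1911/7429

There are C(23,8) = 490314 ways to choose 8 from 23.
Selections with exactly 4 black: choose 4 of the 14 black and 4 of the 9 red, C(14,4)·C(9,4) = 1001·126 = 126126.
Probability = 126126/490314 = 1911/7429.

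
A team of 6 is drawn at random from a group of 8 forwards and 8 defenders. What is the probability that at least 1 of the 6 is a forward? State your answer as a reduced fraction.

There are C(16,6) = 8008 ways to choose the 6.
The complement is all 6 are defenders: C(8,6) = 28.
Probability = 1 − 28/8008 = 7980/8008 = 285/286.

285/286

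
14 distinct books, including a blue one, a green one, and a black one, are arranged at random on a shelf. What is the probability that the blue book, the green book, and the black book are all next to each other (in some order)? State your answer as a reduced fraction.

3/91

There are 14! = 87178291200 arrangements.
Treat the three as one block: 12! placements × 3! orders within the block = 479001600·6 = 2874009600.
Probability = 2874009600/87178291200 = 3/91.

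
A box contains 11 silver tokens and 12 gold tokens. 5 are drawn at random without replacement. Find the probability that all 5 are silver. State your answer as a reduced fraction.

6/437

There are C(23,5) = 33649 possible selections.
Selections with all silver: C(11,5) = 462.
Probability = 462/33649 = 6/437.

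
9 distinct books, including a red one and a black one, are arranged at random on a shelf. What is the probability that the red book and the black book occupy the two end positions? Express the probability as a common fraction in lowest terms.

1/36

There are 9! = 362880 arrangements.
Place the red book and the black book at the ends in 2 ways, arrange the remaining 7 in 7! = 5040 ways: 2·5040 = 10080.
Probability = 10080/362880 = 1/36.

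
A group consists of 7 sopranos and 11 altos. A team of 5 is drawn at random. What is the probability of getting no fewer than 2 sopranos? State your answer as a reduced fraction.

23/34

There are C(18,5) = 8568 ways to choose the 5.
Favorable selections (no fewer than 2 sopranos): C(7,2)·C(11,3) + C(7,3)·C(11,2) + C(7,4)·C(11,1) + C(7,5)·C(11,0) = 3465 + 1925 + 385 + 21 = 5796.
Probability = 5796/8568 = 23/34.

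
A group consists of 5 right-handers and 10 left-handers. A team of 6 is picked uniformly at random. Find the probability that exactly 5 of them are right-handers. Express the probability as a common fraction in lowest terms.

2/1001

The sample space is all 6-subsets of the 15: C(15,6) = 5005.
Selections with exactly 5 right-handers: choose 5 of the 5 right-handers and 1 of the 10 left-handers, C(5,5)·C(10,1) = 1·10 = 10.
Probability = 10/5005 = 2/1001.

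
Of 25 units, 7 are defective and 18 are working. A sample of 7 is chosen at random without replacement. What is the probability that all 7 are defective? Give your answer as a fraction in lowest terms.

There are C(25,7) = 480700 possible selections.
Selections with all defective: C(7,7) = 1.
Probability = 1/480700.

1/480700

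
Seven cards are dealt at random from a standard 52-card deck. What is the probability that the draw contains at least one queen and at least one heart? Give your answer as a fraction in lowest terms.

53122231/133784560

There are C(52,7) = 133784560 possible draws.
By inclusion-exclusion on the complements, draws missing all queens or all hearts: C(48,7) + C(39,7) − C(36,7) = 73629072 + 15380937 − 8347680 = 80662329.
So draws with at least one of each: 133784560 − 80662329 = 53122231, probability 53122231/133784560.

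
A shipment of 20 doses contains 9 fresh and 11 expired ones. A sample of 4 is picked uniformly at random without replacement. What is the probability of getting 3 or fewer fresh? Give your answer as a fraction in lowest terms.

There are C(20,4) = 4845 ways to choose the 4.
The complement is exactly 4 fresh: C(9,4)·C(11,0) = 126.
Probability = 1 − 126/4845 = 4719/4845 = 1573/1615.

1573/1615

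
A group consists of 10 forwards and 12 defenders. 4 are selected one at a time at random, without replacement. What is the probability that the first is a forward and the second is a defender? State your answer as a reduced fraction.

20/77

Multiply the conditional probabilities at each draw: 10/22 · 12/21 = 120/462 = 20/77.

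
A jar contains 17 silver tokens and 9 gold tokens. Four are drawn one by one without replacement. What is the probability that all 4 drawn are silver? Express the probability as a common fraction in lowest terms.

Multiply the conditional probabilities at each draw: 17/26 · 16/25 · 15/24 · 14/23 = 57120/358800 = 238/1495.

238/1495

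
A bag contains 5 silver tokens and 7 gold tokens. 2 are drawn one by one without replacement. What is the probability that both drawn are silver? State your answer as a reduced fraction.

5/33

Multiply the conditional probabilities at each draw: 5/12 · 4/11 = 20/132 = 5/33.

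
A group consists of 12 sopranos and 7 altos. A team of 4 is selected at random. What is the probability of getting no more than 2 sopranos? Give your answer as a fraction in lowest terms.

1841/3876

There are C(19,4) = 3876 ways to choose the 4.
Count the complement (more than 2 sopranos): C(12,3)·C(7,1) + C(12,4)·C(7,0) = 1540 + 495 = 2035.
Probability = 1 − 2035/3876 = 1841/3876.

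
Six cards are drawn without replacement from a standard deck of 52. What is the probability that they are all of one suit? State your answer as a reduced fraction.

66/195755

There are C(52,6) = 20358520 possible 6-card hands.
Hands of one suit: 4 suits × C(13,6) = 4·1716 = 6864.
Probability = 6864/20358520 = 66/195755.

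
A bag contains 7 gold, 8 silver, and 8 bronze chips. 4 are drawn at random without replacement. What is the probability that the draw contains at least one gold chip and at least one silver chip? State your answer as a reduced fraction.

164/253

There are C(23,4) = 8855 possible draws.
By inclusion-exclusion on the complements, draws missing all gold or all silver: C(16,4) + C(15,4) − C(8,4) = 1820 + 1365 − 70 = 3115.
So draws with at least one of each: 8855 − 3115 = 5740, probability 5740/8855 = 164/253.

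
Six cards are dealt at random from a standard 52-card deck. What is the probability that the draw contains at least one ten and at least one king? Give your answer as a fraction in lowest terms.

718637/5089630

There are C(52,6) = 20358520 possible draws.
By inclusion-exclusion on the complements, draws missing all tens or all kings: C(48,6) + C(48,6) − C(44,6) = 12271512 + 12271512 − 7059052 = 17483972.
So draws with at least one of each: 20358520 − 17483972 = 2874548, probability 2874548/20358520 = 718637/5089630.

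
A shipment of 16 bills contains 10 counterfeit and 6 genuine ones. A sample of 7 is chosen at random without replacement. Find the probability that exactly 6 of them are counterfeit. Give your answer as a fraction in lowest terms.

There are C(16,7) = 11440 ways to choose 7 from 16.
Selections with exactly 6 counterfeit: choose 6 of the 10 counterfeit and 1 of the 6 genuine, C(10,6)·C(6,1) = 210·6 = 1260.
Probability = 1260/11440 = 63/572.

63/572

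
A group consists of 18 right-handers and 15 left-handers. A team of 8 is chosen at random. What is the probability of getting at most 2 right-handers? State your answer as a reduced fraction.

115/1798

There are C(33,8) = 13884156 ways to choose the 8.
Favorable selections (at most 2 right-handers): C(18,0)·C(15,8) + C(18,1)·C(15,7) + C(18,2)·C(15,6) = 6435 + 115830 + 765765 = 888030.
Probability = 888030/13884156 = 115/1798.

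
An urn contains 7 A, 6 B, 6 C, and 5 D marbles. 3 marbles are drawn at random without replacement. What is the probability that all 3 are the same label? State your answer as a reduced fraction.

85/2024

There are C(24,3) = 2024 ways to draw 3 marbles.
All same label: C(7,3) + C(6,3) + C(6,3) + C(5,3) = 35 + 20 + 20 + 10 = 85.
Probability = 85/2024.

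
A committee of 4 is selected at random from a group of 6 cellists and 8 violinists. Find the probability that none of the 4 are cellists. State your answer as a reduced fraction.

There are C(14,4) = 1001 possible selections.
Selections with no cellists (all violinists): C(8,4) = 70.
Probability = 70/1001 = 10/143.

10/143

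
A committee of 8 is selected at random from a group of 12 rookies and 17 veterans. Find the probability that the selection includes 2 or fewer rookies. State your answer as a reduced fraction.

7514/30015

There are C(29,8) = 4292145 ways to choose the 8.
Favorable selections (2 or fewer rookies): C(12,0)·C(17,8) + C(12,1)·C(17,7) + C(12,2)·C(17,6) = 24310 + 233376 + 816816 = 1074502.
Probability = 1074502/4292145 = 7514/30015.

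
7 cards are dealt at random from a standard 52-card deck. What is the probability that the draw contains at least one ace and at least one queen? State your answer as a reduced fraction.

There are C(52,7) = 133784560 possible draws.
By inclusion-exclusion on the complements, draws missing all aces or all queens: C(48,7) + C(48,7) − C(44,7) = 73629072 + 73629072 − 38320568 = 108937576.
So draws with at least one of each: 133784560 − 108937576 = 24846984, probability 24846984/133784560 = 3105873/16723070.

3105873/16723070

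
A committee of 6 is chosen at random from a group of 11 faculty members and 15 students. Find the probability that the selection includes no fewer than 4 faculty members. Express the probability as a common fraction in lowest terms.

21/115

Total selections: C(26,6) = 230230.
Favorable selections (no fewer than 4 faculty members): C(11,4)·C(15,2) + C(11,5)·C(15,1) + C(11,6)·C(15,0) = 34650 + 6930 + 462 = 42042.
Probability = 42042/230230 = 21/115.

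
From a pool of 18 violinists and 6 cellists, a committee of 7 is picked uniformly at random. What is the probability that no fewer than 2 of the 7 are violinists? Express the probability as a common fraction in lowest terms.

19227/19228

Total selections: C(24,7) = 346104.
The complement is exactly 1 violinists: C(18,1)·C(6,6) = 18.
Probability = 1 − 18/346104 = 346086/346104 = 19227/19228.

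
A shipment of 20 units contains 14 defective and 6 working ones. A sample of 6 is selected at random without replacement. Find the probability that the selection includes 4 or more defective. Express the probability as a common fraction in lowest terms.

There are C(20,6) = 38760 ways to choose the 6.
Favorable selections (4 or more defective): C(14,4)·C(6,2) + C(14,5)·C(6,1) + C(14,6)·C(6,0) = 15015 + 12012 + 3003 = 30030.
Probability = 30030/38760 = 1001/1292.

1001/1292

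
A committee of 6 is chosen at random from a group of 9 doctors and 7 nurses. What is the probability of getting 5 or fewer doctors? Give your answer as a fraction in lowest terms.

283/286

Total selections: C(16,6) = 8008.
The complement is exactly 6 doctors: C(9,6)·C(7,0) = 84.
Probability = 1 − 84/8008 = 7924/8008 = 283/286.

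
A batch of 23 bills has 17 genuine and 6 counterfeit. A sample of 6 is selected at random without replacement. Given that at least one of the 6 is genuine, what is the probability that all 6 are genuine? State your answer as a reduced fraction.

Work in counts. Selections with at least one genuine: C(23,6) − C(6,6) = 100947 − 1 = 100946.
Of those, selections where all 6 are genuine: C(17,6) = 12376.
Conditional probability = 12376/100946 = 364/2969.

364/2969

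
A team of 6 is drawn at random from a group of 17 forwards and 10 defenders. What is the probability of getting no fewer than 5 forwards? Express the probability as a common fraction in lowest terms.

952/3795

Total selections: C(27,6) = 296010.
Favorable selections (no fewer than 5 forwards): C(17,5)·C(10,1) + C(17,6)·C(10,0) = 61880 + 12376 = 74256.
Probability = 74256/296010 = 952/3795.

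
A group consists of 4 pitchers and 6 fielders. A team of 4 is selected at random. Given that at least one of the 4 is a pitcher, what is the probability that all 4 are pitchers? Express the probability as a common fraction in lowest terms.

Work in counts. Selections with at least one pitcher: C(10,4) − C(6,4) = 210 − 15 = 195.
Of those, selections where all 4 are pitchers: C(4,4) = 1.
Conditional probability = 1/195.

1/195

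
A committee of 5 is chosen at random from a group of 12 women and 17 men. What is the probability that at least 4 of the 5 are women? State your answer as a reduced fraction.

There are C(29,5) = 118755 ways to choose the 5.
Favorable selections (at least 4 women): C(12,4)·C(17,1) + C(12,5)·C(17,0) = 8415 + 792 = 9207.
Probability = 9207/118755 = 1023/13195.

1023/13195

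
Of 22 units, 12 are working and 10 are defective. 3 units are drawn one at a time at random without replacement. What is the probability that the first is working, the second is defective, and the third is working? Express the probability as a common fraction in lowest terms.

Multiply the conditional probabilities at each draw: 12/22 · 10/21 · 11/20 = 1320/9240 = 1/7.

1/7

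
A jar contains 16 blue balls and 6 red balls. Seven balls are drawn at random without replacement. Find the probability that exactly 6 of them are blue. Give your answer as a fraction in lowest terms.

There are C(22,7) = 170544 ways to choose 7 from 22.
Selections with exactly 6 blue: choose 6 of the 16 blue and 1 of the 6 red, C(16,6)·C(6,1) = 8008·6 = 48048.
Probability = 48048/170544 = 91/323.

91/323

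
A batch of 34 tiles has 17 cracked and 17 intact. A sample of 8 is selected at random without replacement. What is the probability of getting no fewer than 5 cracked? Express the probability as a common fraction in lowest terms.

183703/534006

There are C(34,8) = 18156204 ways to choose the 8.
Favorable selections (no fewer than 5 cracked): C(17,5)·C(17,3) + C(17,6)·C(17,2) + C(17,7)·C(17,1) + C(17,8)·C(17,0) = 4207840 + 1683136 + 330616 + 24310 = 6245902.
Probability = 6245902/18156204 = 183703/534006.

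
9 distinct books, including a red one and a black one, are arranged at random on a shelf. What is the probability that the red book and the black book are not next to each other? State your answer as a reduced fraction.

There are 9! = 362880 arrangements.
Arrangements with the red book and the black book adjacent: 2·8! = 80640.
So not adjacent: 362880 − 80640 = 282240, probability 282240/362880 = 7/9.

7/9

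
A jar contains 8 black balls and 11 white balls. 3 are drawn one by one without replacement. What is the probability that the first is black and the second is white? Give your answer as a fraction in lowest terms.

44/171

Multiply the conditional probabilities at each draw: 8/19 · 11/18 = 88/342 = 44/171.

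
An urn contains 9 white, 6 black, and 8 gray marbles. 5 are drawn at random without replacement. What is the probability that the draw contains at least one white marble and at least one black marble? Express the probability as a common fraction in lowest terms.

There are C(23,5) = 33649 possible draws.
By inclusion-exclusion on the complements, draws missing all white or all black: C(14,5) + C(17,5) − C(8,5) = 2002 + 6188 − 56 = 8134.
So draws with at least one of each: 33649 − 8134 = 25515, probability 25515/33649 = 3645/4807.

3645/4807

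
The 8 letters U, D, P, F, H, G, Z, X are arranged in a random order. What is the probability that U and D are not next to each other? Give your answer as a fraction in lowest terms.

There are 8! = 40320 arrangements.
Arrangements with U and D adjacent: 2·7! = 10080.
So not adjacent: 40320 − 10080 = 30240, probability 30240/40320 = 3/4.

3/4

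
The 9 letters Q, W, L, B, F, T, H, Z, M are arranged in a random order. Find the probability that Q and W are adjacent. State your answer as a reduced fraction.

2/9

There are 9! = 362880 arrangements.
Treat Q and W as a block: 8! arrangements of the blocks × 2 orders within the block = 2·40320 = 80640.
Probability = 80640/362880 = 2/9.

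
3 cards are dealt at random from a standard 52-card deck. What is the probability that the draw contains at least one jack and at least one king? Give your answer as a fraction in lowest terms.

There are C(52,3) = 22100 possible draws.
By inclusion-exclusion on the complements, draws missing all jacks or all kings: C(48,3) + C(48,3) − C(44,3) = 17296 + 17296 − 13244 = 21348.
So draws with at least one of each: 22100 − 21348 = 752, probability 752/22100 = 188/5525.

188/5525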